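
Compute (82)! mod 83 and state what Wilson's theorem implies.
(82)! mod 83 = 82. Since this equals -1 mod 83, Wilson confirms 83 is prime.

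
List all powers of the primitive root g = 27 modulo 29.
27^1, 27^2, ..., 27^{28} mod 29: [27, 4, 21, 16, 26, 6, 17, 24, 10, 9, 11, 7, 15, 28, 2, 25, 8, 13, 3, 23, 12, 5, 19, 20, 18, 22, 14, 1]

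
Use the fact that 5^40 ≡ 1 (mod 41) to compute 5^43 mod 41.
By Fermat: 5^{40} ≡ 1 (mod 41). So 5^{43} = 5^{40} · 5^{3} ≡ 5^{3} ≡ 2 (mod 41)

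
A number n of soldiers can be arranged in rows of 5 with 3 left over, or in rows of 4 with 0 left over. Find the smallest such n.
M = 5 × 4 = 20. M₁ = 4, y₁ ≡ 4 mod 5. M₂ = 5, y₂ ≡ 1 mod 4. n = 3×4×4 + 0×5×1 ≡ 8 mod 20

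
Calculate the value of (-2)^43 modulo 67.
By repeated squaring (mod 67): (-2)^{1}≡65, (-2)^{2}≡4, (-2)^{4}≡16, (-2)^{8}≡55, (-2)^{16}≡10, (-2)^{32}≡33. Then (-2)^{43} = (-2)^{32+8+2+1} ≡ 33 × 55 × 4 × 65 ≡ 19 (mod 67)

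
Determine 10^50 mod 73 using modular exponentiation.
By repeated squaring (mod 73): 10^{1}≡10, 10^{2}≡27, 10^{4}≡72, 10^{8}≡1, 10^{16}≡1, 10^{32}≡1. Then 10^{50} = 10^{32+16+2} ≡ 1 × 1 × 27 ≡ 27 (mod 73)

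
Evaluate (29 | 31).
(29/31) = 29^{15} mod 31 = -1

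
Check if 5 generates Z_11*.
5^{5} ≡ 1 mod 11 and 5 < 10, so ord_11(5) = 5 ≠ 10 and 5 is not a primitive root.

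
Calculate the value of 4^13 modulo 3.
Using Fermat: 4^{2} ≡ 1 (mod 3). 13 ≡ 1 (mod 2). So 4^{13} ≡ 4^{1} ≡ 1 (mod 3)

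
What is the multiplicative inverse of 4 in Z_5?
Since 5 is prime, by Fermat 4^(-1) ≡ 4^{3} ≡ 4 (mod 5). Verify: 4 × 4 = 16 ≡ 1 (mod 5)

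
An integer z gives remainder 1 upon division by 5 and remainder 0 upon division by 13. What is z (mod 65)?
M = 5 × 13 = 65. M₁ = 13, y₁ ≡ 2 (mod 5). M₂ = 5, y₂ ≡ 8 (mod 13). z = 1×13×2 + 0×5×8 ≡ 26 (mod 65)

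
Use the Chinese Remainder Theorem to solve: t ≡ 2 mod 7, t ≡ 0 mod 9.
M = 7 × 9 = 63. M₁ = 9, y₁ ≡ 4 mod 7. M₂ = 7, y₂ ≡ 4 mod 9. t = 2×9×4 + 0×7×4 ≡ 9 mod 63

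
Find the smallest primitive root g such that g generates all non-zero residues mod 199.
g = 3. Powers: [3, 9, 27, 81, 44, 132, 197, ...] generates all 198 non-zero residues.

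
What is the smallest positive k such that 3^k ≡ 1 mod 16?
Powers of 3 mod 16: 3^1≡3, 3^2≡9, 3^3≡11, 3^4≡1. So the order of 3 is 4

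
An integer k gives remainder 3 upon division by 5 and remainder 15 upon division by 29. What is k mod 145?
M = 5 × 29 = 145. M₁ = 29, y₁ ≡ 4 mod 5. M₂ = 5, y₂ ≡ 6 mod 29. k = 3×29×4 + 15×5×6 ≡ 73 mod 145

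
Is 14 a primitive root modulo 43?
14^{21} ≡ 1 (mod 43) and 21 < 42, so ord_43(14) = 21 ≠ 42 and 14 is not a primitive root.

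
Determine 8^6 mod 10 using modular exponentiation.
By repeated squaring (mod 10): 8^{1}≡8, 8^{2}≡4, 8^{4}≡6. Then 8^{6} = 8^{4+2} ≡ 6 × 4 ≡ 4 (mod 10)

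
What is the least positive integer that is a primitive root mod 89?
g = 3. Powers: [3, 9, 27, 81, 65, 17, 51, 64, ...] generates all 88 non-zero residues.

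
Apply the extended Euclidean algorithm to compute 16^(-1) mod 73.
Extended GCD: 16(32) + 73(-7) = 1. So 16^(-1) ≡ 32 mod 73. Verify: 16 × 32 = 512 ≡ 1 mod 73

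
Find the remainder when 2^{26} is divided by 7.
By Fermat: 2^{6} ≡ 1 mod 7. 26 = 4×6 + 2. So 2^{26} ≡ 2^{2} ≡ 4 mod 7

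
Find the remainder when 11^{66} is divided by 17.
By Fermat: 11^{16} ≡ 1 mod 17. 66 = 4×16 + 2. So 11^{66} ≡ 11^{2} ≡ 2 mod 17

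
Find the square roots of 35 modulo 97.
The square roots of 35 mod 97 are 61 and 36. Verify: 61² = 3721 ≡ 35 (mod 97)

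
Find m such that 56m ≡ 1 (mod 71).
Since 71 is prime, by Fermat 56^(-1) ≡ 56^{69} ≡ 52 (mod 71). Verify: 56 × 52 = 2912 ≡ 1 (mod 71)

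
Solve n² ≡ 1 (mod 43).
The square roots of 1 mod 43 are 1 and 42. Verify: 1² = 1 ≡ 1 (mod 43)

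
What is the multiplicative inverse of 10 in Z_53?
Since 53 is prime, by Fermat 10^(-1) ≡ 10^{51} ≡ 16 mod 53. Verify: 10 × 16 = 160 ≡ 1 mod 53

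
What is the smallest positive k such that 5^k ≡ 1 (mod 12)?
Powers of 5 mod 12: 5^1≡5, 5^2≡1. ord_12(5) = 2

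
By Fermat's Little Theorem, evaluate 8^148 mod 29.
By Fermat: 8^{28} ≡ 1 mod 29. 148 = 5×28 + 8. So 8^{148} ≡ 8^{8} ≡ 20 mod 29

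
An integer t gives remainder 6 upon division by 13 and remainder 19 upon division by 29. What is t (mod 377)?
M = 13 × 29 = 377. M₁ = 29, y₁ ≡ 9 (mod 13). M₂ = 13, y₂ ≡ 9 (mod 29). t = 6×29×9 + 19×13×9 ≡ 19 (mod 377)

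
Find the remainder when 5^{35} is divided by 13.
By Fermat: 5^{12} ≡ 1 (mod 13). 35 = 2×12 + 11. So 5^{35} ≡ 5^{11} ≡ 8 (mod 13)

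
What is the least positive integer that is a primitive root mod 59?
g = 2. Powers: [2, 4, 8, 16, 32, 5, 10, 20, 40, 21, ...] generates all 58 non-zero residues.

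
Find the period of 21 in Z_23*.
Powers of 21 mod 23: 21^1≡21, 21^2≡4, 21^3≡15, 21^4≡16, 21^5≡14, 21^6≡18, 21^7≡10, 21^8≡3, 21^9≡17, 21^10≡12, 21^11≡22, 21^12≡2, 21^13≡19, 21^14≡8, 21^15≡7, 21^16≡9, 21^17≡5, 21^18≡13, 21^19≡20, 21^20≡6, 21^21≡11, 21^22≡1. ord_23(21) = 22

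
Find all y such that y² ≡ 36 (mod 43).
The square roots of 36 mod 43 are 6 and 37. Verify: 6² = 36 ≡ 36 (mod 43)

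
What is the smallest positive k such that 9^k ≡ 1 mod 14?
Powers of 9 mod 14: 9^1≡9, 9^2≡11, 9^3≡1. So the order of 9 is 3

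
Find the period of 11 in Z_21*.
Powers of 11 mod 21: 11^1≡11, 11^2≡16, 11^3≡8, 11^4≡4, 11^5≡2, 11^6≡1. So the order of 11 is 6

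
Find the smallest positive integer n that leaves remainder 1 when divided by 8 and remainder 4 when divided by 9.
M = 8 × 9 = 72. M₁ = 9, y₁ ≡ 1 mod 8. M₂ = 8, y₂ ≡ 8 mod 9. n = 1×9×1 + 4×8×8 ≡ 49 mod 72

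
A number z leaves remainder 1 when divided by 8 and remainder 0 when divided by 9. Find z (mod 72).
M = 8 × 9 = 72. M₁ = 9, y₁ ≡ 1 (mod 8). M₂ = 8, y₂ ≡ 8 (mod 9). z = 1×9×1 + 0×8×8 ≡ 9 (mod 72)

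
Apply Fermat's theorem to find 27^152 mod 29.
By Fermat: 27^{28} ≡ 1 mod 29. 152 = 5×28 + 12. So 27^{152} ≡ 27^{12} ≡ 7 mod 29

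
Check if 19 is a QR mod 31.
By Euler's criterion: 19^{15} ≡ 1 mod 31. Since this equals 1, 19 is a QR.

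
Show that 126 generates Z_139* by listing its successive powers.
126^1, 126^2, ..., 126^{138} mod 139: [126, 30, 27, 66, 115, 34, 114, 47, 84, 20, 18, 44, 123, 69, 76, 124, 56, 106, 12, 122, 82, 46, 97, 129, 130, 117, 8, 35, 101, 77, 111, 86, 133, 78, 98, 116, 21, 5, 74, 11, 135, 52, 19, 31, 14, 96, 3, 100, 90, 81, 59, 67, 102, 64, 2, 113, 60, 54, 132, 91, 68, 89, 94, 29, 40, 36, 88, 107, 138, 13, 109, 112, 73, 24, 105, 25, 92, 55, 119, 121, 95, 16, 70, 63, 15, 83, 33, 127, 17, 57, 93, 42, 10, 9, 22, 131, 104, 38, 62, 28, 53, 6, 61, 41, 23, 118, 134, 65, 128, 4, 87, 120, 108, 125, 43, 136, 39, 49, 58, 80, 72, 37, 75, 137, 26, 79, 85, 7, 48, 71, 50, 45, 110, 99, 103, 51, 32, 1]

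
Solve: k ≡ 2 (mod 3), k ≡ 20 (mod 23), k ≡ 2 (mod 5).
M = 3 × 23 × 5 = 345. M₁ = 115, y₁ ≡ 1 (mod 3). M₂ = 15, y₂ ≡ 20 (mod 23). M₃ = 69, y₃ ≡ 4 (mod 5). k = 2×115×1 + 20×15×20 + 2×69×4 ≡ 227 (mod 345)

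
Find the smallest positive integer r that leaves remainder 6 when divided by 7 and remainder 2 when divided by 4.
M = 7 × 4 = 28. M₁ = 4, y₁ ≡ 2 mod 7. M₂ = 7, y₂ ≡ 3 mod 4. r = 6×4×2 + 2×7×3 ≡ 6 mod 28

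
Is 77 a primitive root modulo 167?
77^{83} ≡ 1 mod 167 and 83 < 166, so ord_167(77) = 83 ≠ 166 and 77 is not a primitive root.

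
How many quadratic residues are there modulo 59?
Exactly half the non-zero residues mod a prime are QRs: (59-1)/2 = 29.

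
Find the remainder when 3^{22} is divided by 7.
By Fermat: 3^{6} ≡ 1 (mod 7). 22 = 3×6 + 4. So 3^{22} ≡ 3^{4} ≡ 4 (mod 7)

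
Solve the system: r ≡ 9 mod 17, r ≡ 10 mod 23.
M = 17 × 23 = 391. M₁ = 23, y₁ ≡ 3 mod 17. M₂ = 17, y₂ ≡ 19 mod 23. r = 9×23×3 + 10×17×19 ≡ 332 mod 391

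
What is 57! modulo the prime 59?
(58)! = (57)! × (58) ≡ -1 mod 59. So (57)! ≡ -1 × (58)^(-1) ≡ (-1)×(-1) = 1 mod 59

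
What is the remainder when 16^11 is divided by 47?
By repeated squaring mod 47: 16^{1}≡16, 16^{2}≡21, 16^{4}≡18, 16^{8}≡42. Then 16^{11} = 16^{8+2+1} ≡ 42 × 21 × 16 ≡ 12 mod 47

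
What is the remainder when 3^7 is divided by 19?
By repeated squaring mod 19: 3^{1}≡3, 3^{2}≡9, 3^{4}≡5. Then 3^{7} = 3^{4+2+1} ≡ 5 × 9 × 3 ≡ 2 mod 19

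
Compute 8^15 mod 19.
By repeated squaring mod 19: 8^{1}≡8, 8^{2}≡7, 8^{4}≡11, 8^{8}≡7. Then 8^{15} = 8^{8+4+2+1} ≡ 7 × 11 × 7 × 8 ≡ 18 mod 19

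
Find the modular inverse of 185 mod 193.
Since 193 is prime, by Fermat 185^(-1) ≡ 185^{191} ≡ 24 (mod 193). Verify: 185 × 24 = 4440 ≡ 1 (mod 193)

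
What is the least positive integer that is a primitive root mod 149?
g = 2. Powers: [2, 4, 8, 16, 32, 64, ...] generates all 148 non-zero residues.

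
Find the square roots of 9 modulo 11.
The square roots of 9 mod 11 are 3 and 8. Verify: 3² = 9 ≡ 9 (mod 11)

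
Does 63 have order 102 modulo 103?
63^{51} ≡ 1 mod 103 and 51 < 102, so ord_103(63) = 51 ≠ 102 and 63 is not a primitive root.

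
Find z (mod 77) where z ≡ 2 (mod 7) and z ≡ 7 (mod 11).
M = 7 × 11 = 77. M₁ = 11, y₁ ≡ 2 (mod 7). M₂ = 7, y₂ ≡ 8 (mod 11). z = 2×11×2 + 7×7×8 ≡ 51 (mod 77)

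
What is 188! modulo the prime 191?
(190)! = (188)! × (189) × (190) ≡ -1 mod 191. So (188)! ≡ -1 × [(190)(189)]^(-1) ≡ 95 mod 191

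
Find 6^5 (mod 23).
By repeated squaring (mod 23): 6^{1}≡6, 6^{2}≡13, 6^{4}≡8. Then 6^{5} = 6^{4+1} ≡ 8 × 6 ≡ 2 (mod 23)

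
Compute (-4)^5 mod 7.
By repeated squaring mod 7: (-4)^{1}≡3, (-4)^{2}≡2, (-4)^{4}≡4. Then (-4)^{5} = (-4)^{4+1} ≡ 4 × 3 ≡ 5 mod 7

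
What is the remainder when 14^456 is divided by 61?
Using Fermat: 14^{60} ≡ 1 (mod 61). 456 ≡ 36 (mod 60). So 14^{456} ≡ 14^{36} ≡ 1 (mod 61)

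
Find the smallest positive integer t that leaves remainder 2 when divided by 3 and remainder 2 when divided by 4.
M = 3 × 4 = 12. M₁ = 4, y₁ ≡ 1 (mod 3). M₂ = 3, y₂ ≡ 3 (mod 4). t = 2×4×1 + 2×3×3 ≡ 2 (mod 12)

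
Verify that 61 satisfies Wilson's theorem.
(60)! mod 61 = 60. Since this equals -1 mod 61, Wilson confirms 61 is prime.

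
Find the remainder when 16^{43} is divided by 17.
By Fermat: 16^{16} ≡ 1 (mod 17). 43 = 2×16 + 11. So 16^{43} ≡ 16^{11} ≡ 16 (mod 17)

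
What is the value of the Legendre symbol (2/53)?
(2/53) = 2^{26} mod 53 = -1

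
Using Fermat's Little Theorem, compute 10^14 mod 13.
By Fermat: 10^{12} ≡ 1 (mod 13). So 10^{14} = 10^{12} · 10^{2} ≡ 10^{2} ≡ 9 (mod 13)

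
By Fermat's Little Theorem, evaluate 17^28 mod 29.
By Fermat's Little Theorem, 17^{28} ≡ 1 mod 29 since 29 is prime and gcd(17, 29) = 1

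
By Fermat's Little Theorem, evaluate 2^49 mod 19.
By Fermat: 2^{18} ≡ 1 (mod 19). 49 = 2×18 + 13. So 2^{49} ≡ 2^{13} ≡ 3 (mod 19)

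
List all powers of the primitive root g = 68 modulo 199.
68^1, 68^2, ..., 68^{198} mod 199: [68, 47, 12, 20, 166, 144, 41, 2, 136, 94, 24, 40, 133, 89, 82, 4, 73, 188, 48, 80, 67, 178, 164, 8, 146, 177, 96, 160, 134, 157, 129, 16, 93, 155, 192, 121, 69, 115, 59, 32, 186, 111, 185, 43, 138, 31, 118, 64, 173, 23, 171, 86, 77, 62, 37, 128, 147, 46, 143, 172, 154, 124, 74, 57, 95, 92, 87, 145, 109, 49, 148, 114, 190, 184, 174, 91, 19, 98, 97, 29, 181, 169, 149, 182, 38, 196, 194, 58, 163, 139, 99, 165, 76, 193, 189, 116, 127, 79, 198, 131, 152, 187, 179, 33, 55, 158, 197, 63, 105, 175, 159, 66, 110, 117, 195, 126, 11, 151, 119, 132, 21, 35, 191, 53, 22, 103, 39, 65, 42, 70, 183, 106, 44, 7, 78, 130, 84, 140, 167, 13, 88, 14, 156, 61, 168, 81, 135, 26, 176, 28, 113, 122, 137, 162, 71, 52, 153, 56, 27, 45, 75, 125, 142, 104, 107, 112, 54, 90, 150, 51, 85, 9, 15, 25, 108, 180, 101, 102, 170, 18, 30, 50, 17, 161, 3, 5, 141, 36, 60, 100, 34, 123, 6, 10, 83, 72, 120, 1]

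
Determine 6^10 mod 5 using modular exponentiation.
Using Fermat: 6^{4} ≡ 1 mod 5. 10 ≡ 2 mod 4. So 6^{10} ≡ 6^{2} ≡ 1 mod 5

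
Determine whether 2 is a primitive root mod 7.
2^{3} ≡ 1 mod 7 and 3 < 6, so ord_7(2) = 3 ≠ 6 and 2 is not a primitive root.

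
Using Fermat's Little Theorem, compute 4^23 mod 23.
By Fermat: 4^{22} ≡ 1 (mod 23). So 4^{23} = 4^{22} · 4^{1} ≡ 4^{1} ≡ 4 (mod 23)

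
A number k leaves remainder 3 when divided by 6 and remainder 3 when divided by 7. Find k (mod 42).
M = 6 × 7 = 42. M₁ = 7, y₁ ≡ 1 (mod 6). M₂ = 6, y₂ ≡ 6 (mod 7). k = 3×7×1 + 3×6×6 ≡ 3 (mod 42)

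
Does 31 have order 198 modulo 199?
31^{99} ≡ 1 mod 199 and 99 < 198, so ord_199(31) = 99 ≠ 198 and 31 is not a primitive root.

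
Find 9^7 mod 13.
By repeated squaring mod 13: 9^{1}≡9, 9^{2}≡3, 9^{4}≡9. Then 9^{7} = 9^{4+2+1} ≡ 9 × 3 × 9 ≡ 9 mod 13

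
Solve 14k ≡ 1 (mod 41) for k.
Since 41 is prime, by Fermat 14^(-1) ≡ 14^{39} ≡ 3 (mod 41). Verify: 14 × 3 = 42 ≡ 1 (mod 41)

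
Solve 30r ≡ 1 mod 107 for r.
Since 107 is prime, by Fermat 30^(-1) ≡ 30^{105} ≡ 25 mod 107. Verify: 30 × 25 = 750 ≡ 1 mod 107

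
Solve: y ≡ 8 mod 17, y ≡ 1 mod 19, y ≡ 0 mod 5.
M = 17 × 19 × 5 = 1615. M₁ = 95, y₁ ≡ 12 mod 17. M₂ = 85, y₂ ≡ 17 mod 19. M₃ = 323, y₃ ≡ 2 mod 5. y = 8×95×12 + 1×85×17 + 0×323×2 ≡ 875 mod 1615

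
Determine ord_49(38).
Powers of 38 mod 49: 38^1≡38, 38^2≡23, 38^3≡41, 38^4≡39, 38^5≡12, 38^6≡15, 38^7≡31, 38^8≡2, 38^9≡27, 38^10≡46, 38^11≡33, 38^12≡29, 38^13≡24, 38^14≡30, 38^15≡13, 38^16≡4, 38^17≡5, 38^18≡43, 38^19≡17, 38^20≡9, 38^21≡48, 38^22≡11, 38^23≡26, 38^24≡8, 38^25≡10, 38^26≡37, 38^27≡34, 38^28≡18, 38^29≡47, 38^30≡22, 38^31≡3, 38^32≡16, 38^33≡20, 38^34≡25, 38^35≡19, 38^36≡36, 38^37≡45, 38^38≡44, 38^39≡6, 38^40≡32, 38^41≡40, 38^42≡1. Order = 42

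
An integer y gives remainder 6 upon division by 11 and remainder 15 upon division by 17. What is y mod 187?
M = 11 × 17 = 187. M₁ = 17, y₁ ≡ 2 mod 11. M₂ = 11, y₂ ≡ 14 mod 17. y = 6×17×2 + 15×11×14 ≡ 83 mod 187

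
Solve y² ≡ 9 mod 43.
The square roots of 9 mod 43 are 40 and 3. Verify: 40² = 1600 ≡ 9 mod 43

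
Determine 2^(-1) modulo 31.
Since 31 is prime, by Fermat 2^(-1) ≡ 2^{29} ≡ 16 (mod 31). Verify: 2 × 16 = 32 ≡ 1 (mod 31)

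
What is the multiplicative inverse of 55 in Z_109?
Since 109 is prime, by Fermat 55^(-1) ≡ 55^{107} ≡ 2 (mod 109). Verify: 55 × 2 = 110 ≡ 1 (mod 109)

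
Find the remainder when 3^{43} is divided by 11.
By Fermat: 3^{10} ≡ 1 (mod 11). 43 = 4×10 + 3. So 3^{43} ≡ 3^{3} ≡ 5 (mod 11)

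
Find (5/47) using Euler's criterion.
(5/47) = 5^{23} mod 47 = -1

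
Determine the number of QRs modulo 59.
The squaring map on Z_59* is 2-to-1, so there are (58)/2 = 29 QRs.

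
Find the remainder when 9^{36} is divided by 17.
By Fermat: 9^{16} ≡ 1 (mod 17). 36 = 2×16 + 4. So 9^{36} ≡ 9^{4} ≡ 16 (mod 17)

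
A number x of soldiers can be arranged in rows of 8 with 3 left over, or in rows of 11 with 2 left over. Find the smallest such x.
M = 8 × 11 = 88. M₁ = 11, y₁ ≡ 3 mod 8. M₂ = 8, y₂ ≡ 7 mod 11. x = 3×11×3 + 2×8×7 ≡ 35 mod 88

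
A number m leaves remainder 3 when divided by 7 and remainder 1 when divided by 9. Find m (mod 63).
M = 7 × 9 = 63. M₁ = 9, y₁ ≡ 4 (mod 7). M₂ = 7, y₂ ≡ 4 (mod 9). m = 3×9×4 + 1×7×4 ≡ 10 (mod 63)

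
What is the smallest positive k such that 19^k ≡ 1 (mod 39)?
Powers of 19 mod 39: 19^1≡19, 19^2≡10, 19^3≡34, 19^4≡22, 19^5≡28, 19^6≡25, 19^7≡7, 19^8≡16, 19^9≡31, 19^10≡4, 19^11≡37, 19^12≡1. Order = 12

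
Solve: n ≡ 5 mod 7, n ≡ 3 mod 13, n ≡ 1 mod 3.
M = 7 × 13 × 3 = 273. M₁ = 39, y₁ ≡ 2 mod 7. M₂ = 21, y₂ ≡ 5 mod 13. M₃ = 91, y₃ ≡ 1 mod 3. n = 5×39×2 + 3×21×5 + 1×91×1 ≡ 250 mod 273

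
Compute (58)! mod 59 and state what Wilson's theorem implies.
(58)! mod 59 = 58. Since this equals -1 (mod 59), Wilson confirms 59 is prime.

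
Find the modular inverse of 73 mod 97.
Since 97 is prime, by Fermat 73^(-1) ≡ 73^{95} ≡ 4 mod 97. Verify: 73 × 4 = 292 ≡ 1 mod 97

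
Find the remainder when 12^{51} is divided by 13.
By Fermat: 12^{12} ≡ 1 (mod 13). 51 = 4×12 + 3. So 12^{51} ≡ 12^{3} ≡ 12 (mod 13)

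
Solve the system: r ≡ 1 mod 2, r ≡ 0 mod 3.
M = 2 × 3 = 6. M₁ = 3, y₁ ≡ 1 mod 2. M₂ = 2, y₂ ≡ 2 mod 3. r = 1×3×1 + 0×2×2 ≡ 3 mod 6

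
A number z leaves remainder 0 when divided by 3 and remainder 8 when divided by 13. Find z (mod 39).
M = 3 × 13 = 39. M₁ = 13, y₁ ≡ 1 (mod 3). M₂ = 3, y₂ ≡ 9 (mod 13). z = 0×13×1 + 8×3×9 ≡ 21 (mod 39)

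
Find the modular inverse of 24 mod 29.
Since 29 is prime, by Fermat 24^(-1) ≡ 24^{27} ≡ 23 (mod 29). Verify: 24 × 23 = 552 ≡ 1 (mod 29)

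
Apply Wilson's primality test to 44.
(43)! mod 44 = 0. Since 0 ≢ -1 mod 44, 44 is not prime.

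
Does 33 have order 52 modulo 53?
ord_53(33) divides 52. For each prime q|52: 33^{26}≡52, 33^{4}≡46, none ≡ 1. So 33 has order 52 and is a primitive root mod 53.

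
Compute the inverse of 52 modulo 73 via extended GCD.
Extended GCD: 52(-7) + 73(5) = 1. So 52^(-1) ≡ -7 ≡ 66 (mod 73). Verify: 52 × 66 = 3432 ≡ 1 (mod 73)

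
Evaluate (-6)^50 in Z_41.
Using Fermat: (-6)^{40} ≡ 1 mod 41. 50 ≡ 10 mod 40. So (-6)^{50} ≡ (-6)^{10} ≡ 32 mod 41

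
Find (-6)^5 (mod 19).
By repeated squaring (mod 19): (-6)^{1}≡13, (-6)^{2}≡17, (-6)^{4}≡4. Then (-6)^{5} = (-6)^{4+1} ≡ 4 × 13 ≡ 14 (mod 19)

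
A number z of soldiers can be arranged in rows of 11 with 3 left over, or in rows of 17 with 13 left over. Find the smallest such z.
M = 11 × 17 = 187. M₁ = 17, y₁ ≡ 2 (mod 11). M₂ = 11, y₂ ≡ 14 (mod 17). z = 3×17×2 + 13×11×14 ≡ 47 (mod 187)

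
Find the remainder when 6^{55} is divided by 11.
By Fermat: 6^{10} ≡ 1 (mod 11). 55 = 5×10 + 5. So 6^{55} ≡ 6^{5} ≡ 10 (mod 11)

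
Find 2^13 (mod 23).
By repeated squaring (mod 23): 2^{1}≡2, 2^{2}≡4, 2^{4}≡16, 2^{8}≡3. Then 2^{13} = 2^{8+4+1} ≡ 3 × 16 × 2 ≡ 4 (mod 23)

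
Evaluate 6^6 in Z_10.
By repeated squaring (mod 10): 6^{1}≡6, 6^{2}≡6, 6^{4}≡6. Then 6^{6} = 6^{4+2} ≡ 6 × 6 ≡ 6 (mod 10)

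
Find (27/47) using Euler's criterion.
(27/47) = 27^{23} mod 47 = 1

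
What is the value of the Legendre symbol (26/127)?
(26/127) = 26^{63} mod 127 = 1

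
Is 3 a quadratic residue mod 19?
By Euler's criterion: 3^{9} ≡ 18 mod 19. Since this equals -1 (≡ 18), 3 is not a QR.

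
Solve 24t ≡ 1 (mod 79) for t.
Since 79 is prime, by Fermat 24^(-1) ≡ 24^{77} ≡ 56 (mod 79). Verify: 24 × 56 = 1344 ≡ 1 (mod 79)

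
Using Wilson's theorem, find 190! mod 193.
(192)! = (190)! × (191) × (192) ≡ -1 (mod 193). So (190)! ≡ -1 × [(192)(191)]^(-1) ≡ 96 (mod 193)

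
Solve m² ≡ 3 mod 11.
The square roots of 3 mod 11 are 5 and 6. Verify: 5² = 25 ≡ 3 mod 11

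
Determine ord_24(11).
Powers of 11 mod 24: 11^1≡11, 11^2≡1. ord_24(11) = 2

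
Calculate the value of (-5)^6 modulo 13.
By repeated squaring (mod 13): (-5)^{1}≡8, (-5)^{2}≡12, (-5)^{4}≡1. Then (-5)^{6} = (-5)^{4+2} ≡ 1 × 12 ≡ 12 (mod 13)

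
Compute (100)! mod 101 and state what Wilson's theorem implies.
(100)! mod 101 = 100. Since this equals -1 mod 101, Wilson confirms 101 is prime.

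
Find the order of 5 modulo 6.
Powers of 5 mod 6: 5^1≡5, 5^2≡1. So the order of 5 is 2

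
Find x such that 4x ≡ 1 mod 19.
Since 19 is prime, by Fermat 4^(-1) ≡ 4^{17} ≡ 5 mod 19. Verify: 4 × 5 = 20 ≡ 1 mod 19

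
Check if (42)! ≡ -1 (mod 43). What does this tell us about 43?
(42)! mod 43 = 42. Since this equals -1 (mod 43), Wilson confirms 43 is prime.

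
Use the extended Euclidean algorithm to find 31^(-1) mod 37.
Extended GCD: 31(6) + 37(-5) = 1. So 31^(-1) ≡ 6 mod 37. Verify: 31 × 6 = 186 ≡ 1 mod 37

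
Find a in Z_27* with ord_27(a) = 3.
10 has order 3 mod 27 since 10^{3} ≡ 1 (mod 27) and no smaller power works.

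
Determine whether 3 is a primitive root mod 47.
3^{23} ≡ 1 (mod 47) and 23 < 46, so ord_47(3) = 23 ≠ 46 and 3 is not a primitive root.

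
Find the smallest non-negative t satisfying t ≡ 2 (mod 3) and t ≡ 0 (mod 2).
M = 3 × 2 = 6. M₁ = 2, y₁ ≡ 2 (mod 3). M₂ = 3, y₂ ≡ 1 (mod 2). t = 2×2×2 + 0×3×1 ≡ 2 (mod 6)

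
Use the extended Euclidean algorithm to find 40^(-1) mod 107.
Extended GCD: 40(-8) + 107(3) = 1. So 40^(-1) ≡ -8 ≡ 99 (mod 107). Verify: 40 × 99 = 3960 ≡ 1 (mod 107)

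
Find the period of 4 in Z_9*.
Powers of 4 mod 9: 4^1≡4, 4^2≡7, 4^3≡1. Order = 3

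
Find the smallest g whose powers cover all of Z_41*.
g = 6. For each prime q|40: 6^{20}≡40, 6^{8}≡10, none ≡ 1, so ord_41(6) = 40 and 6 is a primitive root.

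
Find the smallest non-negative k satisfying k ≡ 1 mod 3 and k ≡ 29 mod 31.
M = 3 × 31 = 93. M₁ = 31, y₁ ≡ 1 mod 3. M₂ = 3, y₂ ≡ 21 mod 31. k = 1×31×1 + 29×3×21 ≡ 91 mod 93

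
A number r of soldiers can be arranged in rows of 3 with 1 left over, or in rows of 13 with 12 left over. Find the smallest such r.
M = 3 × 13 = 39. M₁ = 13, y₁ ≡ 1 (mod 3). M₂ = 3, y₂ ≡ 9 (mod 13). r = 1×13×1 + 12×3×9 ≡ 25 (mod 39)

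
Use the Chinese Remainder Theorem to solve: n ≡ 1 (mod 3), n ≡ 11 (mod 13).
M = 3 × 13 = 39. M₁ = 13, y₁ ≡ 1 (mod 3). M₂ = 3, y₂ ≡ 9 (mod 13). n = 1×13×1 + 11×3×9 ≡ 37 (mod 39)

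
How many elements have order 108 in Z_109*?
Number of primitive roots mod 109 = φ(p-1) = φ(108) = 36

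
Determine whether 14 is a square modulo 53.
By Euler's criterion: 14^{26} ≡ 52 (mod 53). Since this equals -1 (≡ 52), 14 is not a QR.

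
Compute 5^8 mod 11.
By repeated squaring (mod 11): 5^{1}≡5, 5^{2}≡3, 5^{4}≡9, 5^{8}≡4. So 5^{8} ≡ 4 (mod 11)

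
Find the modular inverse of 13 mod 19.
Since 19 is prime, by Fermat 13^(-1) ≡ 13^{17} ≡ 3 mod 19. Verify: 13 × 3 = 39 ≡ 1 mod 19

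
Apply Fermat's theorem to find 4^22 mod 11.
By Fermat: 4^{10} ≡ 1 mod 11. 22 = 2×10 + 2. So 4^{22} ≡ 4^{2} ≡ 5 mod 11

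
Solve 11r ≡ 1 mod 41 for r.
Since 41 is prime, by Fermat 11^(-1) ≡ 11^{39} ≡ 15 mod 41. Verify: 11 × 15 = 165 ≡ 1 mod 41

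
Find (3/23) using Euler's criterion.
(3/23) = 3^{11} mod 23 = 1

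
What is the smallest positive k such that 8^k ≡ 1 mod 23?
Powers of 8 mod 23: 8^1≡8, 8^2≡18, 8^3≡6, 8^4≡2, 8^5≡16, 8^6≡13, 8^7≡12, 8^8≡4, 8^9≡9, 8^10≡3, 8^11≡1. ord_23(8) = 11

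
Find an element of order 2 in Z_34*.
33 has order 2 mod 34 since 33^{2} ≡ 1 (mod 34) and no smaller power works.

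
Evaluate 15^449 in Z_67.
Using Fermat: 15^{66} ≡ 1 mod 67. 449 ≡ 53 mod 66. So 15^{449} ≡ 15^{53} ≡ 14 mod 67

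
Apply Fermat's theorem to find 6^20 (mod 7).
By Fermat: 6^{6} ≡ 1 (mod 7). 20 = 3×6 + 2. So 6^{20} ≡ 6^{2} ≡ 1 (mod 7)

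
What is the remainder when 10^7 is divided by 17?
By repeated squaring (mod 17): 10^{1}≡10, 10^{2}≡15, 10^{4}≡4. Then 10^{7} = 10^{4+2+1} ≡ 4 × 15 × 10 ≡ 5 (mod 17)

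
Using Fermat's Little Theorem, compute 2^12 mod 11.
By Fermat: 2^{10} ≡ 1 mod 11. So 2^{12} = 2^{10} · 2^{2} ≡ 2^{2} ≡ 4 mod 11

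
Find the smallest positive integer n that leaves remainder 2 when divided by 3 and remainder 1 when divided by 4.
M = 3 × 4 = 12. M₁ = 4, y₁ ≡ 1 (mod 3). M₂ = 3, y₂ ≡ 3 (mod 4). n = 2×4×1 + 1×3×3 ≡ 5 (mod 12)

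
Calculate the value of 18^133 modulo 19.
Using Fermat: 18^{18} ≡ 1 mod 19. 133 ≡ 7 mod 18. So 18^{133} ≡ 18^{7} ≡ 18 mod 19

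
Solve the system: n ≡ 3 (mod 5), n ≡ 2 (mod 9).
M = 5 × 9 = 45. M₁ = 9, y₁ ≡ 4 (mod 5). M₂ = 5, y₂ ≡ 2 (mod 9). n = 3×9×4 + 2×5×2 ≡ 38 (mod 45)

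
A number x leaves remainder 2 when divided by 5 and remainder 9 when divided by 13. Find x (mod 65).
M = 5 × 13 = 65. M₁ = 13, y₁ ≡ 2 (mod 5). M₂ = 5, y₂ ≡ 8 (mod 13). x = 2×13×2 + 9×5×8 ≡ 22 (mod 65)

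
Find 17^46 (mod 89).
By repeated squaring (mod 89): 17^{1}≡17, 17^{2}≡22, 17^{4}≡39, 17^{8}≡8, 17^{16}≡64, 17^{32}≡2. Then 17^{46} = 17^{32+8+4+2} ≡ 2 × 8 × 39 × 22 ≡ 22 (mod 89)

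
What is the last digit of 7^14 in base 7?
By repeated squaring (mod 7): 7^{1}≡0, 7^{2}≡0, 7^{4}≡0, 7^{8}≡0. Then 7^{14} = 7^{8+4+2} ≡ 0 × 0 × 0 ≡ 0 (mod 7)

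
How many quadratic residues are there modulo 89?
Exactly half the non-zero residues mod a prime are QRs: (89-1)/2 = 44.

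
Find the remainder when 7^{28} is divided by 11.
By Fermat: 7^{10} ≡ 1 mod 11. 28 = 2×10 + 8. So 7^{28} ≡ 7^{8} ≡ 9 mod 11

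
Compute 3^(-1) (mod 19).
Since 19 is prime, by Fermat 3^(-1) ≡ 3^{17} ≡ 13 (mod 19). Verify: 3 × 13 = 39 ≡ 1 (mod 19)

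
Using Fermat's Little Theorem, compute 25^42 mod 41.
By Fermat: 25^{40} ≡ 1 mod 41. So 25^{42} = 25^{40} · 25^{2} ≡ 25^{2} ≡ 10 mod 41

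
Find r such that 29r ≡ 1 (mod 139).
Since 139 is prime, by Fermat 29^(-1) ≡ 29^{137} ≡ 24 (mod 139). Verify: 29 × 24 = 696 ≡ 1 (mod 139)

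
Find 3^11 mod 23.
By repeated squaring mod 23: 3^{1}≡3, 3^{2}≡9, 3^{4}≡12, 3^{8}≡6. Then 3^{11} = 3^{8+2+1} ≡ 6 × 9 × 3 ≡ 1 mod 23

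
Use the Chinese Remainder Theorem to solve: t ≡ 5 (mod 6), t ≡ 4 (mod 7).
M = 6 × 7 = 42. M₁ = 7, y₁ ≡ 1 (mod 6). M₂ = 6, y₂ ≡ 6 (mod 7). t = 5×7×1 + 4×6×6 ≡ 11 (mod 42)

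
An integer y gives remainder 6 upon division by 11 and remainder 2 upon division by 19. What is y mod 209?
M = 11 × 19 = 209. M₁ = 19, y₁ ≡ 7 mod 11. M₂ = 11, y₂ ≡ 7 mod 19. y = 6×19×7 + 2×11×7 ≡ 116 mod 209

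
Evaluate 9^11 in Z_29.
By repeated squaring (mod 29): 9^{1}≡9, 9^{2}≡23, 9^{4}≡7, 9^{8}≡20. Then 9^{11} = 9^{8+2+1} ≡ 20 × 23 × 9 ≡ 22 (mod 29)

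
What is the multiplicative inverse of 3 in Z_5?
Since 5 is prime, by Fermat 3^(-1) ≡ 3^{3} ≡ 2 (mod 5). Verify: 3 × 2 = 6 ≡ 1 (mod 5)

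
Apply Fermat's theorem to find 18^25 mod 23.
By Fermat: 18^{22} ≡ 1 mod 23. So 18^{25} = 18^{22} · 18^{3} ≡ 18^{3} ≡ 13 mod 23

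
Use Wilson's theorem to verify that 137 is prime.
(136)! mod 137 = 136. Since this equals -1 mod 137, Wilson confirms 137 is prime.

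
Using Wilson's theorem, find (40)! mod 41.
By Wilson's theorem, (40)! ≡ -1 ≡ 40 mod 41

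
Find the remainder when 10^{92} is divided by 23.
By Fermat: 10^{22} ≡ 1 (mod 23). 92 = 4×22 + 4. So 10^{92} ≡ 10^{4} ≡ 18 (mod 23)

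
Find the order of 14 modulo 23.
Powers of 14 mod 23: 14^1≡14, 14^2≡12, 14^3≡7, 14^4≡6, 14^5≡15, 14^6≡3, 14^7≡19, 14^8≡13, 14^9≡21, 14^10≡18, 14^11≡22, 14^12≡9, 14^13≡11, 14^14≡16, 14^15≡17, 14^16≡8, 14^17≡20, 14^18≡4, 14^19≡10, 14^20≡2, 14^21≡5, 14^22≡1. Order = 22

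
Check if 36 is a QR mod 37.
By Euler's criterion: 36^{18} ≡ 1 (mod 37). Since this equals 1, 36 is a QR.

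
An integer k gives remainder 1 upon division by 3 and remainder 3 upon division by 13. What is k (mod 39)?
M = 3 × 13 = 39. M₁ = 13, y₁ ≡ 1 (mod 3). M₂ = 3, y₂ ≡ 9 (mod 13). k = 1×13×1 + 3×3×9 ≡ 16 (mod 39)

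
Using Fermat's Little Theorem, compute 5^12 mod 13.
By Fermat's Little Theorem, 5^{12} ≡ 1 mod 13 since 13 is prime and gcd(5, 13) = 1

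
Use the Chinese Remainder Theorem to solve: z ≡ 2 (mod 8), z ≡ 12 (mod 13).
M = 8 × 13 = 104. M₁ = 13, y₁ ≡ 5 (mod 8). M₂ = 8, y₂ ≡ 5 (mod 13). z = 2×13×5 + 12×8×5 ≡ 90 (mod 104)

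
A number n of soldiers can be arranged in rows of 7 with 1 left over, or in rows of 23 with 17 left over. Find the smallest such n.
M = 7 × 23 = 161. M₁ = 23, y₁ ≡ 4 (mod 7). M₂ = 7, y₂ ≡ 10 (mod 23). n = 1×23×4 + 17×7×10 ≡ 155 (mod 161)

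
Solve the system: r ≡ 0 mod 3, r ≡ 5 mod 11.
M = 3 × 11 = 33. M₁ = 11, y₁ ≡ 2 mod 3. M₂ = 3, y₂ ≡ 4 mod 11. r = 0×11×2 + 5×3×4 ≡ 27 mod 33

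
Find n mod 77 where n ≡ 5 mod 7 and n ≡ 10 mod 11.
M = 7 × 11 = 77. M₁ = 11, y₁ ≡ 2 mod 7. M₂ = 7, y₂ ≡ 8 mod 11. n = 5×11×2 + 10×7×8 ≡ 54 mod 77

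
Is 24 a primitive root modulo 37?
ord_37(24) divides 36. For each prime q|36: 24^{18}≡36, 24^{12}≡10, none ≡ 1. So 24 has order 36 and is a primitive root mod 37.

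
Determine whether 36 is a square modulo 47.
By Euler's criterion: 36^{23} ≡ 1 mod 47. Since this equals 1, 36 is a QR.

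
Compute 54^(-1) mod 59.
Since 59 is prime, by Fermat 54^(-1) ≡ 54^{57} ≡ 47 mod 59. Verify: 54 × 47 = 2538 ≡ 1 mod 59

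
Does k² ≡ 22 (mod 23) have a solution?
By Euler's criterion: 22^{11} ≡ 22 (mod 23). Since this equals -1 (≡ 22), 22 is not a QR.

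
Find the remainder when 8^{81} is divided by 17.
By Fermat: 8^{16} ≡ 1 mod 17. 81 = 5×16 + 1. So 8^{81} ≡ 8^{1} ≡ 8 mod 17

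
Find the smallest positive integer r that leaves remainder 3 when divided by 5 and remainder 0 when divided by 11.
M = 5 × 11 = 55. M₁ = 11, y₁ ≡ 1 mod 5. M₂ = 5, y₂ ≡ 9 mod 11. r = 3×11×1 + 0×5×9 ≡ 33 mod 55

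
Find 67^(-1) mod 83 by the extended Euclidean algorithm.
Extended GCD: 67(-26) + 83(21) = 1. So 67^(-1) ≡ -26 ≡ 57 mod 83. Verify: 67 × 57 = 3819 ≡ 1 mod 83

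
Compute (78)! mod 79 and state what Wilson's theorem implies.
(78)! mod 79 = 78. Since this equals -1 (mod 79), Wilson confirms 79 is prime.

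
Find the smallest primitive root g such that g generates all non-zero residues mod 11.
g = 2. Powers: [2, 4, 8, 5, 10, 9, 7, 3, 6, 1] generates all 10 non-zero residues.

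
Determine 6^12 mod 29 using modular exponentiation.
By repeated squaring mod 29: 6^{1}≡6, 6^{2}≡7, 6^{4}≡20, 6^{8}≡23. Then 6^{12} = 6^{8+4} ≡ 23 × 20 ≡ 25 mod 29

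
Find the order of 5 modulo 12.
Powers of 5 mod 12: 5^1≡5, 5^2≡1. ord_12(5) = 2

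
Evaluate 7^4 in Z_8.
7^{4} = 2401 ≡ 1 mod 8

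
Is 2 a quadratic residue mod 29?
By Euler's criterion: 2^{14} ≡ 28 mod 29. Since this equals -1 (≡ 28), 2 is not a QR.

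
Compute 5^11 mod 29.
By repeated squaring (mod 29): 5^{1}≡5, 5^{2}≡25, 5^{4}≡16, 5^{8}≡24. Then 5^{11} = 5^{8+2+1} ≡ 24 × 25 × 5 ≡ 13 (mod 29)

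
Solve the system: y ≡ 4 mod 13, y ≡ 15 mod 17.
M = 13 × 17 = 221. M₁ = 17, y₁ ≡ 10 mod 13. M₂ = 13, y₂ ≡ 4 mod 17. y = 4×17×10 + 15×13×4 ≡ 134 mod 221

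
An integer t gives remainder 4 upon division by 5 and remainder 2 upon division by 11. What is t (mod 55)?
M = 5 × 11 = 55. M₁ = 11, y₁ ≡ 1 (mod 5). M₂ = 5, y₂ ≡ 9 (mod 11). t = 4×11×1 + 2×5×9 ≡ 24 (mod 55)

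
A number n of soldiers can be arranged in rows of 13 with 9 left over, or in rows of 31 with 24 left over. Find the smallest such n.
M = 13 × 31 = 403. M₁ = 31, y₁ ≡ 8 mod 13. M₂ = 13, y₂ ≡ 12 mod 31. n = 9×31×8 + 24×13×12 ≡ 334 mod 403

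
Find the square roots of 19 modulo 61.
The square roots of 19 mod 61 are 43 and 18. Verify: 43² = 1849 ≡ 19 mod 61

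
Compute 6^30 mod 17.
Using Fermat: 6^{16} ≡ 1 (mod 17). 30 ≡ 14 (mod 16). So 6^{30} ≡ 6^{14} ≡ 9 (mod 17)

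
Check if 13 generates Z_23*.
13^{11} ≡ 1 (mod 23) and 11 < 22, so ord_23(13) = 11 ≠ 22 and 13 is not a primitive root.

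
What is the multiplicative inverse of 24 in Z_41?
Since 41 is prime, by Fermat 24^(-1) ≡ 24^{39} ≡ 12 mod 41. Verify: 24 × 12 = 288 ≡ 1 mod 41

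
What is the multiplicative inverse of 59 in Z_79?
Since 79 is prime, by Fermat 59^(-1) ≡ 59^{77} ≡ 75 (mod 79). Verify: 59 × 75 = 4425 ≡ 1 (mod 79)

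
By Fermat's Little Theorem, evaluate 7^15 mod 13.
By Fermat: 7^{12} ≡ 1 (mod 13). So 7^{15} = 7^{12} · 7^{3} ≡ 7^{3} ≡ 5 (mod 13)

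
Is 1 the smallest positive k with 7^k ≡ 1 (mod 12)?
Powers of 7 mod 12: 7^1≡7, 7^2≡1. 7^1≡7≢1, so ord ≠ 1. No, the actual order is 2.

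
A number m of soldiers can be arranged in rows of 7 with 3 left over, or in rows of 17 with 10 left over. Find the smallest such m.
M = 7 × 17 = 119. M₁ = 17, y₁ ≡ 5 mod 7. M₂ = 7, y₂ ≡ 5 mod 17. m = 3×17×5 + 10×7×5 ≡ 10 mod 119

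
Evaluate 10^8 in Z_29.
By repeated squaring mod 29: 10^{1}≡10, 10^{2}≡13, 10^{4}≡24, 10^{8}≡25. So 10^{8} ≡ 25 mod 29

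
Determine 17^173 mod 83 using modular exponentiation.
Using Fermat: 17^{82} ≡ 1 mod 83. 173 ≡ 9 mod 82. So 17^{173} ≡ 17^{9} ≡ 29 mod 83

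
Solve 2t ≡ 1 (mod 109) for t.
Since 109 is prime, by Fermat 2^(-1) ≡ 2^{107} ≡ 55 (mod 109). Verify: 2 × 55 = 110 ≡ 1 (mod 109)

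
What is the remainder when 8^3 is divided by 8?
8^{3} = 512 ≡ 0 (mod 8)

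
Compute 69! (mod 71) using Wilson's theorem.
(70)! = (69)! × (70) ≡ -1 (mod 71). So (69)! ≡ -1 × (70)^(-1) ≡ (-1)×(-1) = 1 (mod 71)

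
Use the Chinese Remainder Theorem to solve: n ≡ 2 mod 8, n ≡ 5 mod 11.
M = 8 × 11 = 88. M₁ = 11, y₁ ≡ 3 mod 8. M₂ = 8, y₂ ≡ 7 mod 11. n = 2×11×3 + 5×8×7 ≡ 82 mod 88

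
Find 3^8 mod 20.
By repeated squaring mod 20: 3^{1}≡3, 3^{2}≡9, 3^{4}≡1, 3^{8}≡1. So 3^{8} ≡ 1 mod 20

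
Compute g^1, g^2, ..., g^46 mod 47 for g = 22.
22^1, 22^2, ..., 22^{46} mod 47: [22, 14, 26, 8, 35, 18, 20, 17, 45, 3, 19, 42, 31, 24, 11, 7, 13, 4, 41, 9, 10, 32, 46, 25, 33, 21, 39, 12, 29, 27, 30, 2, 44, 28, 5, 16, 23, 36, 40, 34, 43, 6, 38, 37, 15, 1]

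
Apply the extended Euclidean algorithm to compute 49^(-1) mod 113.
Extended GCD: 49(30) + 113(-13) = 1. So 49^(-1) ≡ 30 (mod 113). Verify: 49 × 30 = 1470 ≡ 1 (mod 113)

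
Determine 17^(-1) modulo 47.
Since 47 is prime, by Fermat 17^(-1) ≡ 17^{45} ≡ 36 (mod 47). Verify: 17 × 36 = 612 ≡ 1 (mod 47)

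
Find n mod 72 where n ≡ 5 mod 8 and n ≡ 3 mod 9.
M = 8 × 9 = 72. M₁ = 9, y₁ ≡ 1 mod 8. M₂ = 8, y₂ ≡ 8 mod 9. n = 5×9×1 + 3×8×8 ≡ 21 mod 72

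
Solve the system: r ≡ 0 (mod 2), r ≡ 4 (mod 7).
M = 2 × 7 = 14. M₁ = 7, y₁ ≡ 1 (mod 2). M₂ = 2, y₂ ≡ 4 (mod 7). r = 0×7×1 + 4×2×4 ≡ 4 (mod 14)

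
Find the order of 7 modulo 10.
Powers of 7 mod 10: 7^1≡7, 7^2≡9, 7^3≡3, 7^4≡1. ord_10(7) = 4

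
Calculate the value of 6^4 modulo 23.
6^{4} = 1296 ≡ 8 mod 23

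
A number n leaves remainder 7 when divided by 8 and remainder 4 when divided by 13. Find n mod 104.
M = 8 × 13 = 104. M₁ = 13, y₁ ≡ 5 mod 8. M₂ = 8, y₂ ≡ 5 mod 13. n = 7×13×5 + 4×8×5 ≡ 95 mod 104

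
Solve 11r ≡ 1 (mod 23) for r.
Since 23 is prime, by Fermat 11^(-1) ≡ 11^{21} ≡ 21 (mod 23). Verify: 11 × 21 = 231 ≡ 1 (mod 23)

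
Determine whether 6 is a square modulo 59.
By Euler's criterion: 6^{29} ≡ 58 (mod 59). Since this equals -1 (≡ 58), 6 is not a QR.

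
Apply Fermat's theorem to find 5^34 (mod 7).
By Fermat: 5^{6} ≡ 1 (mod 7). 34 = 5×6 + 4. So 5^{34} ≡ 5^{4} ≡ 2 (mod 7)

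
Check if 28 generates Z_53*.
28^{13} ≡ 1 mod 53 and 13 < 52, so ord_53(28) = 13 ≠ 52 and 28 is not a primitive root.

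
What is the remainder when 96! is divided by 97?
By Wilson's theorem, (96)! ≡ -1 ≡ 96 mod 97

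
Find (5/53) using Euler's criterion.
(5/53) = 5^{26} mod 53 = -1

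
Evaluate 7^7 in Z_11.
By repeated squaring mod 11: 7^{1}≡7, 7^{2}≡5, 7^{4}≡3. Then 7^{7} = 7^{4+2+1} ≡ 3 × 5 × 7 ≡ 6 mod 11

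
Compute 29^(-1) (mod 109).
Since 109 is prime, by Fermat 29^(-1) ≡ 29^{107} ≡ 94 (mod 109). Verify: 29 × 94 = 2726 ≡ 1 (mod 109)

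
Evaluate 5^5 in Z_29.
By repeated squaring mod 29: 5^{1}≡5, 5^{2}≡25, 5^{4}≡16. Then 5^{5} = 5^{4+1} ≡ 16 × 5 ≡ 22 mod 29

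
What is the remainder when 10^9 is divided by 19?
By repeated squaring (mod 19): 10^{1}≡10, 10^{2}≡5, 10^{4}≡6, 10^{8}≡17. Then 10^{9} = 10^{8+1} ≡ 17 × 10 ≡ 18 (mod 19)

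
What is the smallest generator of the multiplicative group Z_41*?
g = 6. Powers: [6, 36, 11, 25, 27, 39, 29, 10, 19, ...] generates all 40 non-zero residues.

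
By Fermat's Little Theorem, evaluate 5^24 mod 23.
By Fermat: 5^{22} ≡ 1 (mod 23). So 5^{24} = 5^{22} · 5^{2} ≡ 5^{2} ≡ 2 (mod 23)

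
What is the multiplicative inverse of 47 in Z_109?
Since 109 is prime, by Fermat 47^(-1) ≡ 47^{107} ≡ 58 (mod 109). Verify: 47 × 58 = 2726 ≡ 1 (mod 109)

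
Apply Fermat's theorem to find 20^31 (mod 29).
By Fermat: 20^{28} ≡ 1 (mod 29). So 20^{31} = 20^{28} · 20^{3} ≡ 20^{3} ≡ 25 (mod 29)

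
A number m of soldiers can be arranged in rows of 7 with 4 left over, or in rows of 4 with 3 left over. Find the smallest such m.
M = 7 × 4 = 28. M₁ = 4, y₁ ≡ 2 (mod 7). M₂ = 7, y₂ ≡ 3 (mod 4). m = 4×4×2 + 3×7×3 ≡ 11 (mod 28)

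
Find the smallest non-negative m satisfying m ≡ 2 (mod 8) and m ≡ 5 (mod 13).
M = 8 × 13 = 104. M₁ = 13, y₁ ≡ 5 (mod 8). M₂ = 8, y₂ ≡ 5 (mod 13). m = 2×13×5 + 5×8×5 ≡ 18 (mod 104)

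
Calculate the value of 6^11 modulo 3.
By repeated squaring mod 3: 6^{1}≡0, 6^{2}≡0, 6^{4}≡0, 6^{8}≡0. Then 6^{11} = 6^{8+2+1} ≡ 0 × 0 × 0 ≡ 0 mod 3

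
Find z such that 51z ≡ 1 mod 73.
Since 73 is prime, by Fermat 51^(-1) ≡ 51^{71} ≡ 63 mod 73. Verify: 51 × 63 = 3213 ≡ 1 mod 73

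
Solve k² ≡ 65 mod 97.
The square roots of 65 mod 97 are 68 and 29. Verify: 68² = 4624 ≡ 65 mod 97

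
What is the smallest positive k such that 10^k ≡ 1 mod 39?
Powers of 10 mod 39: 10^1≡10, 10^2≡22, 10^3≡25, 10^4≡16, 10^5≡4, 10^6≡1. Order = 6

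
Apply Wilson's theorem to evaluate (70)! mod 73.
(72)! = (70)! × (71) × (72) ≡ -1 (mod 73). So (70)! ≡ -1 × [(72)(71)]^(-1) ≡ 36 (mod 73)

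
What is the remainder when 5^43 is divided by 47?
By repeated squaring (mod 47): 5^{1}≡5, 5^{2}≡25, 5^{4}≡14, 5^{8}≡8, 5^{16}≡17, 5^{32}≡7. Then 5^{43} = 5^{32+8+2+1} ≡ 7 × 8 × 25 × 5 ≡ 44 (mod 47)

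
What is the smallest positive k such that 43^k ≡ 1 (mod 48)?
Powers of 43 mod 48: 43^1≡43, 43^2≡25, 43^3≡19, 43^4≡1. Order = 4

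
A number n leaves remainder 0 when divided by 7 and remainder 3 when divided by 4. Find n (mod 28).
M = 7 × 4 = 28. M₁ = 4, y₁ ≡ 2 (mod 7). M₂ = 7, y₂ ≡ 3 (mod 4). n = 0×4×2 + 3×7×3 ≡ 7 (mod 28)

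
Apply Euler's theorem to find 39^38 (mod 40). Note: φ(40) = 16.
By Euler: 39^{16} ≡ 1 (mod 40) since gcd(39, 40) = 1. 38 = 2×16 + 6. So 39^{38} ≡ 39^{6} ≡ 1 (mod 40)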